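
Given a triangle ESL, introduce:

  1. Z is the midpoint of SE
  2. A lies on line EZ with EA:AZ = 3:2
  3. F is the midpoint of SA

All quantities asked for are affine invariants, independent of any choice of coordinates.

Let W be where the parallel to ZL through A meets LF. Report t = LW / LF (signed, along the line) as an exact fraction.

t = -4/3

Assign E = (0, 0), S = (1, 0), L = (0, 1) — the answer is frame-independent, so this choice is without loss of generality.
1. Z is the midpoint of SE ⇒ Z = (1/2, 0)
2. A lies on line EZ with EA:AZ = 3:2 ⇒ A = (3/10, 0)
3. F is the midpoint of SA ⇒ F = (13/20, 0)
through A parallel to ZL: direction (-1/2, 1); meets LF at W = (-13/15, 7/3)
W = L + t·(F−L) with t = -4/3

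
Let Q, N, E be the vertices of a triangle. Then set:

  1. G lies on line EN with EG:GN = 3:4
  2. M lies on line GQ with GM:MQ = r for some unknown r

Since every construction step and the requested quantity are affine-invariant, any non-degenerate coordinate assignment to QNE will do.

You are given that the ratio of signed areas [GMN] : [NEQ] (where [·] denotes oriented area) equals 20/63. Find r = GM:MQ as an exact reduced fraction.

r = 5/4

Assign Q = (0, 0), N = (1, 0), E = (0, 1) — the answer is frame-independent, so this choice is without loss of generality.
1. G lies on line EN with EG:GN = 3:4 ⇒ G = (3/7, 4/7)
2. With GM:MQ = r, write λ = r/(r+1) so M = G + λ·(Q−G); M is affine-linear in λ
Every point depending on M is an affine combination of M and λ-independent points, so each such coordinate is linear in λ; the λ² term in each signed area is a multiple of (Q−G)×(Q−G) = 0, so 2·[GMN] and 2·[NEQ] are each linear in λ. Evaluating at λ=0 and λ=1:
  2·[GMN] = 4/7·λ,   2·[NEQ] = 1
So [GMN]:[NEQ] = (4/7·λ) / (1). Setting this equal to 20/63:
  4/7·λ = 20/63·(1)  ⇒  λ = 5/9
Then r = λ/(1−λ) = (5/9)/(4/9) = 5/4. Check: with r = 5/4, M = (4/21, 16/63) and [GMN]:[NEQ] = 20/63 as required.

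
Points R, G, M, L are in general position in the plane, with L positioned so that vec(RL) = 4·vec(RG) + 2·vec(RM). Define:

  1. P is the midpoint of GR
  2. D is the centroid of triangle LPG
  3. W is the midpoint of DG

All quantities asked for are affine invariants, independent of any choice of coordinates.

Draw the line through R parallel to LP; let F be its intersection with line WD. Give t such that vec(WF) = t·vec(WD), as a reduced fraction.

t = 5

Choose coordinates R = (0, 0), G = (1, 0), M = (0, 1), L = (4, 2).
1. P is the midpoint of GR ⇒ P = (1/2, 0)
2. D is the centroid of triangle LPG ⇒ D = (11/6, 2/3)
3. W is the midpoint of DG ⇒ W = (17/12, 1/3)
through R parallel to LP: direction (-7/2, -2); meets WD at F = (7/2, 2)
F = W + t·(D−W) with t = 5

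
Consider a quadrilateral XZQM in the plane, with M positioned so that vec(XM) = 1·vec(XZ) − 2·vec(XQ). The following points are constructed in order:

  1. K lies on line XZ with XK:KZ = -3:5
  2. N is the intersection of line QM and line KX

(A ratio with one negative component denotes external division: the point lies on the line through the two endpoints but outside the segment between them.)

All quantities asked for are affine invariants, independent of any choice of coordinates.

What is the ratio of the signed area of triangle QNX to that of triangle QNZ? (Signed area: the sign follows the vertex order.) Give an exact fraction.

Assign X = (0, 0), Z = (1, 0), Q = (0, 1), M = (1, -2) — the answer is frame-independent, so this choice is without loss of generality.
1. K lies on line XZ with XK:KZ = -3:5 ⇒ K = (-3/2, 0)
2. N is the intersection of line QM and line KX ⇒ N = (1/3, 0)
2·[QNX] = -1/3, 2·[QNZ] = 2/3
[QNX]:[QNZ] = -1/3:2/3 = -1/2

[QNX]:[QNZ] = -1/2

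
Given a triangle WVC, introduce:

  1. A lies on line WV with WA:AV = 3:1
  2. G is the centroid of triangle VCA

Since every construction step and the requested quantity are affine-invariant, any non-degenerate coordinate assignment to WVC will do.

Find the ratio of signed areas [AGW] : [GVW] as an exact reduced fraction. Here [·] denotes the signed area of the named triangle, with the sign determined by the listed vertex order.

[AGW]:[GVW] = -3/4

Set W = (0, 0), V = (1, 0), C = (0, 1); any affine frame gives the same invariant.
1. A lies on line WV with WA:AV = 3:1 ⇒ A = (3/4, 0)
2. G is the centroid of triangle VCA ⇒ G = (7/12, 1/3)
2·[AGW] = 1/4, 2·[GVW] = -1/3
[AGW]:[GVW] = 1/4:-1/3 = -3/4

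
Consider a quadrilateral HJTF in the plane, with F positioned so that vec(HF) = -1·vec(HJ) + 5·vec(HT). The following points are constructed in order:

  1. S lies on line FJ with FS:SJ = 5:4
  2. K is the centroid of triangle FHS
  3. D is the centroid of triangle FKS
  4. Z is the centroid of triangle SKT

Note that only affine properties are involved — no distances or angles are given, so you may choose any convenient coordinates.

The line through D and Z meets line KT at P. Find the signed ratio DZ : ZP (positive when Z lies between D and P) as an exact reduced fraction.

Work in coordinates with H = (0, 0), J = (1, 0), T = (0, 1), F = (-1, 5).
1. S lies on line FJ with FS:SJ = 5:4 ⇒ S = (1/9, 20/9)
2. K is the centroid of triangle FHS ⇒ K = (-8/27, 65/27)
3. D is the centroid of triangle FKS ⇒ D = (-32/81, 260/81)
4. Z is the centroid of triangle SKT ⇒ Z = (-5/81, 152/81)
line DZ meets KT at P = (-68/81, 404/81)
Z = D + t·(P−D) with t = -3/4, so DZ:ZP = -3/4:7/4

DZ:ZP = -3/7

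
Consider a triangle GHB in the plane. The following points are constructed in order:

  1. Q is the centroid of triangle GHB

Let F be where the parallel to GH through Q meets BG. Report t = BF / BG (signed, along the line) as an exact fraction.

t = 2/3

Choose coordinates G = (0, 0), H = (1, 0), B = (0, 1).
1. Q is the centroid of triangle GHB ⇒ Q = (1/3, 1/3)
through Q parallel to GH: direction (1, 0); meets BG at F = (0, 1/3)
F = B + t·(G−B) with t = 2/3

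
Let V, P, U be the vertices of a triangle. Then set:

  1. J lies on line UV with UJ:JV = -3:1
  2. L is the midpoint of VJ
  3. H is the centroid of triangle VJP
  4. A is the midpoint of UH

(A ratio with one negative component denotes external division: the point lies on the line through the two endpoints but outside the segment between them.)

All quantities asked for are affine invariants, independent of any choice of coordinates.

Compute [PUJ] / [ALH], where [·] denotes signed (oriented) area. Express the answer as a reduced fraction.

[PUJ]:[ALH] = 36/5

Choose coordinates V = (0, 0), P = (1, 0), U = (0, 1).
1. J lies on line UV with UJ:JV = -3:1 ⇒ J = (0, -1/2)
2. L is the midpoint of VJ ⇒ L = (0, -1/4)
3. H is the centroid of triangle VJP ⇒ H = (1/3, -1/6)
4. A is the midpoint of UH ⇒ A = (1/6, 5/12)
2·[PUJ] = 3/2, 2·[ALH] = 5/24
[PUJ]:[ALH] = 3/2:5/24 = 36/5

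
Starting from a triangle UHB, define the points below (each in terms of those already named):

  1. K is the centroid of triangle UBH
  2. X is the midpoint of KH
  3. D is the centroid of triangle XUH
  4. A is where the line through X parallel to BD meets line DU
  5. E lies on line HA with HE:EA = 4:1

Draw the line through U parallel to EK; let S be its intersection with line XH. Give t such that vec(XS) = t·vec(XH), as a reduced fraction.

Work in coordinates with U = (0, 0), H = (1, 0), B = (0, 1).
1. K is the centroid of triangle UBH ⇒ K = (1/3, 1/3)
2. X is the midpoint of KH ⇒ X = (2/3, 1/6)
3. D is the centroid of triangle XUH ⇒ D = (5/9, 1/18)
4. A is where the line through X parallel to BD meets line DU ⇒ A = (13/18, 13/180)
5. E lies on line HA with HE:EA = 4:1 ⇒ E = (7/9, 13/225)
through U parallel to EK: direction (-4/9, 62/225); meets XH at S = (-25/6, 31/12)
S = X + t·(H−X) with t = -29/2

t = -29/2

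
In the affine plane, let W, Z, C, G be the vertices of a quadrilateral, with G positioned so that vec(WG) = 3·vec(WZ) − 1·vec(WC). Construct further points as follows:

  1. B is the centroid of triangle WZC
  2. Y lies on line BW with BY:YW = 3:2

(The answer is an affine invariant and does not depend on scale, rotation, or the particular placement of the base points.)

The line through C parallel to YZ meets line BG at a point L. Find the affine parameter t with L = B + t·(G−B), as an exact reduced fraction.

Assign W = (0, 0), Z = (1, 0), C = (0, 1), G = (3, -1) — the answer is frame-independent, so this choice is without loss of generality.
1. B is the centroid of triangle WZC ⇒ B = (1/3, 1/3)
2. Y lies on line BW with BY:YW = 3:2 ⇒ Y = (2/15, 2/15)
through C parallel to YZ: direction (13/15, -2/15); meets BG at L = (-13/9, 11/9)
L = B + t·(G−B) with t = -2/3

t = -2/3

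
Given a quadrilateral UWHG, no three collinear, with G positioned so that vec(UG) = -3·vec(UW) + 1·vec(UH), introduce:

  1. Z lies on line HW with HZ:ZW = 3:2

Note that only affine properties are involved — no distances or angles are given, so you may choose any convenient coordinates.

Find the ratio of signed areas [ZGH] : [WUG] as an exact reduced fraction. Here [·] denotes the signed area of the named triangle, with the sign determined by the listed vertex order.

[ZGH]:[WUG] = 9/5

Work in coordinates with U = (0, 0), W = (1, 0), H = (0, 1), G = (-3, 1).
1. Z lies on line HW with HZ:ZW = 3:2 ⇒ Z = (3/5, 2/5)
2·[ZGH] = -9/5, 2·[WUG] = -1
[ZGH]:[WUG] = -9/5:-1 = 9/5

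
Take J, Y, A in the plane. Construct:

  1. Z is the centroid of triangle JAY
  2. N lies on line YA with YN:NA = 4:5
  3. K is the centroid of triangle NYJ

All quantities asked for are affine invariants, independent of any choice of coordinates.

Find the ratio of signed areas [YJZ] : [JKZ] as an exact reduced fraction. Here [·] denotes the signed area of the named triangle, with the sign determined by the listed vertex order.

[YJZ]:[JKZ] = -27/10

Set J = (0, 0), Y = (1, 0), A = (0, 1); any affine frame gives the same invariant.
1. Z is the centroid of triangle JAY ⇒ Z = (1/3, 1/3)
2. N lies on line YA with YN:NA = 4:5 ⇒ N = (5/9, 4/9)
3. K is the centroid of triangle NYJ ⇒ K = (14/27, 4/27)
2·[YJZ] = -1/3, 2·[JKZ] = 10/81
[YJZ]:[JKZ] = -1/3:10/81 = -27/10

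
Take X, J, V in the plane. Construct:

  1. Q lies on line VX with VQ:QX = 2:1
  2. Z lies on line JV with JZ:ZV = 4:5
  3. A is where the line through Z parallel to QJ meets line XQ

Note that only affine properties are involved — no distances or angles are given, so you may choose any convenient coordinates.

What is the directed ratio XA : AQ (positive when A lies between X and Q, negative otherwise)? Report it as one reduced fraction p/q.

Assign X = (0, 0), J = (1, 0), V = (0, 1) — the answer is frame-independent, so this choice is without loss of generality.
1. Q lies on line VX with VQ:QX = 2:1 ⇒ Q = (0, 1/3)
2. Z lies on line JV with JZ:ZV = 4:5 ⇒ Z = (5/9, 4/9)
3. A is where the line through Z parallel to QJ meets line XQ ⇒ A = (0, 17/27)
A = X + t·(Q−X) with t = 17/9, so XA:AQ = t:(1−t) = 17/9:-8/9

XA:AQ = -17/8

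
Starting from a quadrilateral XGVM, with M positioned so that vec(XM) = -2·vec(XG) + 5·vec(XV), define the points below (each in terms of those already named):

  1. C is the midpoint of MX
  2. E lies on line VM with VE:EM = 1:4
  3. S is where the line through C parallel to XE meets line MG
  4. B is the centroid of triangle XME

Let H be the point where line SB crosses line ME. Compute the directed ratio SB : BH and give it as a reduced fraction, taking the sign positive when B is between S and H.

SB:BH = -29/17

Assign X = (0, 0), G = (1, 0), V = (0, 1), M = (-2, 5) — the answer is frame-independent, so this choice is without loss of generality.
1. C is the midpoint of MX ⇒ C = (-1, 5/2)
2. E lies on line VM with VE:EM = 1:4 ⇒ E = (-2/5, 9/5)
3. S is where the line through C parallel to XE meets line MG ⇒ S = (-22/17, 65/17)
4. B is the centroid of triangle XME ⇒ B = (-4/5, 34/15)
line SB meets ME at H = (-158/145, 461/145)
B = S + t·(H−S) with t = 29/12, so SB:BH = 29/12:-17/12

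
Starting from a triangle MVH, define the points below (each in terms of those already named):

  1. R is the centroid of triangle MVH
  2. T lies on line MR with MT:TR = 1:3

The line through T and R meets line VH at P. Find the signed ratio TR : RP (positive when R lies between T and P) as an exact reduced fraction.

TR:RP = 3/2

Set M = (0, 0), V = (1, 0), H = (0, 1); any affine frame gives the same invariant.
1. R is the centroid of triangle MVH ⇒ R = (1/3, 1/3)
2. T lies on line MR with MT:TR = 1:3 ⇒ T = (1/12, 1/12)
line TR meets VH at P = (1/2, 1/2)
R = T + t·(P−T) with t = 3/5, so TR:RP = 3/5:2/5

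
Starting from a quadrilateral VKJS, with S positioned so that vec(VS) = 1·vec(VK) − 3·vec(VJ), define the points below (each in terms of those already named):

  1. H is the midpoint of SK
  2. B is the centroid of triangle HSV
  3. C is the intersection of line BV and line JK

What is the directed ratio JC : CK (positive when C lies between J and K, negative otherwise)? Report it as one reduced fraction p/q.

JC:CK = -4/9

Set V = (0, 0), K = (1, 0), J = (0, 1), S = (1, -3); any affine frame gives the same invariant.
1. H is the midpoint of SK ⇒ H = (1, -3/2)
2. B is the centroid of triangle HSV ⇒ B = (2/3, -3/2)
3. C is the intersection of line BV and line JK ⇒ C = (-4/5, 9/5)
C = J + t·(K−J) with t = -4/5, so JC:CK = t:(1−t) = -4/5:9/5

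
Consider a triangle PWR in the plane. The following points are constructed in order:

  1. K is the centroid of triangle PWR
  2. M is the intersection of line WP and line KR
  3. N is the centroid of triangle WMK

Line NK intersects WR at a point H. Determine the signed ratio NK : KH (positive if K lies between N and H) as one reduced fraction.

NK:KH = -1/6

Assign P = (0, 0), W = (1, 0), R = (0, 1) — the answer is frame-independent, so this choice is without loss of generality.
1. K is the centroid of triangle PWR ⇒ K = (1/3, 1/3)
2. M is the intersection of line WP and line KR ⇒ M = (1/2, 0)
3. N is the centroid of triangle WMK ⇒ N = (11/18, 1/9)
line NK meets WR at H = (2, -1)
K = N + t·(H−N) with t = -1/5, so NK:KH = -1/5:6/5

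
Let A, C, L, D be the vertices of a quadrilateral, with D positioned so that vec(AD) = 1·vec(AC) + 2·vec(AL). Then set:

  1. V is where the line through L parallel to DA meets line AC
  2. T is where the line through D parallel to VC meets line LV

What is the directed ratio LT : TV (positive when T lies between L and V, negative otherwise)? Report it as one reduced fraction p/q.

Choose coordinates A = (0, 0), C = (1, 0), L = (0, 1), D = (1, 2).
1. V is where the line through L parallel to DA meets line AC ⇒ V = (-1/2, 0)
2. T is where the line through D parallel to VC meets line LV ⇒ T = (1/2, 2)
T = L + t·(V−L) with t = -1, so LT:TV = t:(1−t) = -1:2

LT:TV = -1/2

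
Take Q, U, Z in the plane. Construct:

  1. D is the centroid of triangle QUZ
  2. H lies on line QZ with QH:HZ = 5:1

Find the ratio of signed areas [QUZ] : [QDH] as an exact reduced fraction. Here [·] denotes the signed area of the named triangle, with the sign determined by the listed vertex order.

[QUZ]:[QDH] = 18/5

Assign Q = (0, 0), U = (1, 0), Z = (0, 1) — the answer is frame-independent, so this choice is without loss of generality.
1. D is the centroid of triangle QUZ ⇒ D = (1/3, 1/3)
2. H lies on line QZ with QH:HZ = 5:1 ⇒ H = (0, 5/6)
2·[QUZ] = 1, 2·[QDH] = 5/18
[QUZ]:[QDH] = 1:5/18 = 18/5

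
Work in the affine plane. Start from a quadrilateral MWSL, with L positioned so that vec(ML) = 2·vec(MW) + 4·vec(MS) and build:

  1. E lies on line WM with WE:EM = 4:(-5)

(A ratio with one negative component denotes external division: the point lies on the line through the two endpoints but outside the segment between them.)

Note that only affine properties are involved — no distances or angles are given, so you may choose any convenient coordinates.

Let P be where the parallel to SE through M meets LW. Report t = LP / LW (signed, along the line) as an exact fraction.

Set M = (0, 0), W = (1, 0), S = (0, 1), L = (2, 4); any affine frame gives the same invariant.
1. E lies on line WM with WE:EM = 4:(-5) ⇒ E = (5, 0)
through M parallel to SE: direction (5, -1); meets LW at P = (20/21, -4/21)
P = L + t·(W−L) with t = 22/21

t = 22/21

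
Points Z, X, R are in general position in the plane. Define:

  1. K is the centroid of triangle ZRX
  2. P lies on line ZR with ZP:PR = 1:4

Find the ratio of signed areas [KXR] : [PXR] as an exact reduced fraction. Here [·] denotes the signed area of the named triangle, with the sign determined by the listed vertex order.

[KXR]:[PXR] = 5/12

Choose coordinates Z = (0, 0), X = (1, 0), R = (0, 1).
1. K is the centroid of triangle ZRX ⇒ K = (1/3, 1/3)
2. P lies on line ZR with ZP:PR = 1:4 ⇒ P = (0, 1/5)
2·[KXR] = 1/3, 2·[PXR] = 4/5
[KXR]:[PXR] = 1/3:4/5 = 5/12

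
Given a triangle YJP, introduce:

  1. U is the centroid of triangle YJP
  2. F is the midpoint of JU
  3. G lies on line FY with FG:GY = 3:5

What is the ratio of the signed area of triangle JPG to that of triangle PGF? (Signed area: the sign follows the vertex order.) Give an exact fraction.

[JPG]:[PGF] = 23/12

Set Y = (0, 0), J = (1, 0), P = (0, 1); any affine frame gives the same invariant.
1. U is the centroid of triangle YJP ⇒ U = (1/3, 1/3)
2. F is the midpoint of JU ⇒ F = (2/3, 1/6)
3. G lies on line FY with FG:GY = 3:5 ⇒ G = (5/12, 5/48)
2·[JPG] = 23/48, 2·[PGF] = 1/4
[JPG]:[PGF] = 23/48:1/4 = 23/12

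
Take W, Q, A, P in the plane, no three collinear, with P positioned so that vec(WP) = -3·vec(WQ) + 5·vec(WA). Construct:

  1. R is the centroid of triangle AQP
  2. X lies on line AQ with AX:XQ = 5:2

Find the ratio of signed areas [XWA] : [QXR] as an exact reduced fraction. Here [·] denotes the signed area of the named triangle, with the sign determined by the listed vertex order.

Choose coordinates W = (0, 0), Q = (1, 0), A = (0, 1), P = (-3, 5).
1. R is the centroid of triangle AQP ⇒ R = (-2/3, 2)
2. X lies on line AQ with AX:XQ = 5:2 ⇒ X = (5/7, 2/7)
2·[XWA] = -5/7, 2·[QXR] = -2/21
[XWA]:[QXR] = -5/7:-2/21 = 15/2

[XWA]:[QXR] = 15/2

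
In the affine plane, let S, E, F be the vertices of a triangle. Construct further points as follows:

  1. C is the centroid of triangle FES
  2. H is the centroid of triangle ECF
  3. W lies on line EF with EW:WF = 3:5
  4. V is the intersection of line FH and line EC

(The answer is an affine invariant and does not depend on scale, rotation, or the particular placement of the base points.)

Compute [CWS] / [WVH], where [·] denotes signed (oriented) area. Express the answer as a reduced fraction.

Choose coordinates S = (0, 0), E = (1, 0), F = (0, 1).
1. C is the centroid of triangle FES ⇒ C = (1/3, 1/3)
2. H is the centroid of triangle ECF ⇒ H = (4/9, 4/9)
3. W lies on line EF with EW:WF = 3:5 ⇒ W = (5/8, 3/8)
4. V is the intersection of line FH and line EC ⇒ V = (2/3, 1/6)
2·[CWS] = -1/12, 2·[WVH] = -5/144
[CWS]:[WVH] = -1/12:-5/144 = 12/5

[CWS]:[WVH] = 12/5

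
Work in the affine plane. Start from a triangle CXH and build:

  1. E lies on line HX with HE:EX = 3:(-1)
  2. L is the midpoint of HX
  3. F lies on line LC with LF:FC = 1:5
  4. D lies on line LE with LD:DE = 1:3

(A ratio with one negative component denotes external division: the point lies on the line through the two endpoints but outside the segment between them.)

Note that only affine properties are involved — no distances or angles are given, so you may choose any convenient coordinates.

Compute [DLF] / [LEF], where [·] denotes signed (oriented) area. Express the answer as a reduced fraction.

Choose coordinates C = (0, 0), X = (1, 0), H = (0, 1).
1. E lies on line HX with HE:EX = 3:(-1) ⇒ E = (3/2, -1/2)
2. L is the midpoint of HX ⇒ L = (1/2, 1/2)
3. F lies on line LC with LF:FC = 1:5 ⇒ F = (5/12, 5/12)
4. D lies on line LE with LD:DE = 1:3 ⇒ D = (3/4, 1/4)
2·[DLF] = 1/24, 2·[LEF] = -1/6
[DLF]:[LEF] = 1/24:-1/6 = -1/4

[DLF]:[LEF] = -1/4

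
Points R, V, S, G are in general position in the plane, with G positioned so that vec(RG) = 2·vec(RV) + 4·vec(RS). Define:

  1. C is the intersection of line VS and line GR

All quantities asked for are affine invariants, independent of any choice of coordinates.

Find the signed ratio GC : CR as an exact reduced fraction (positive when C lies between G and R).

Assign R = (0, 0), V = (1, 0), S = (0, 1), G = (2, 4) — the answer is frame-independent, so this choice is without loss of generality.
1. C is the intersection of line VS and line GR ⇒ C = (1/3, 2/3)
C = G + t·(R−G) with t = 5/6, so GC:CR = t:(1−t) = 5/6:1/6

GC:CR = 5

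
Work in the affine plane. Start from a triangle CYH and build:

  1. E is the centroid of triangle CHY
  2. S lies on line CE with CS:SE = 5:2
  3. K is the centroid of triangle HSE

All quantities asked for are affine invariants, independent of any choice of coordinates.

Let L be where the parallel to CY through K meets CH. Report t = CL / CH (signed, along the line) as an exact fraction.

t = 11/21

Assign C = (0, 0), Y = (1, 0), H = (0, 1) — the answer is frame-independent, so this choice is without loss of generality.
1. E is the centroid of triangle CHY ⇒ E = (1/3, 1/3)
2. S lies on line CE with CS:SE = 5:2 ⇒ S = (5/21, 5/21)
3. K is the centroid of triangle HSE ⇒ K = (4/21, 11/21)
through K parallel to CY: direction (1, 0); meets CH at L = (0, 11/21)
L = C + t·(H−C) with t = 11/21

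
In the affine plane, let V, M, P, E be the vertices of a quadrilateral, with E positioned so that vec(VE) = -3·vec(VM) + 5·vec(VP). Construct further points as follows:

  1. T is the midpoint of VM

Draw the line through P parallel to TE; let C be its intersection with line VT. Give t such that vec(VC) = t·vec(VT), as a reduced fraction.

Work in coordinates with V = (0, 0), M = (1, 0), P = (0, 1), E = (-3, 5).
1. T is the midpoint of VM ⇒ T = (1/2, 0)
through P parallel to TE: direction (-7/2, 5); meets VT at C = (7/10, 0)
C = V + t·(T−V) with t = 7/5

t = 7/5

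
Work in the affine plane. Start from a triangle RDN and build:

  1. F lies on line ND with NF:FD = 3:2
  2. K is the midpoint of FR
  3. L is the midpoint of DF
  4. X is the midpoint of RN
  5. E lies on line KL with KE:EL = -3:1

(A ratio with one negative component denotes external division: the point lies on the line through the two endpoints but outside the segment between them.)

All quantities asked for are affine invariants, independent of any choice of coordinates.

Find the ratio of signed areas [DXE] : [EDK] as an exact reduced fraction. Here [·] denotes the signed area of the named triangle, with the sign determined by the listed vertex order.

[DXE]:[EDK] = 3/2

Work in coordinates with R = (0, 0), D = (1, 0), N = (0, 1).
1. F lies on line ND with NF:FD = 3:2 ⇒ F = (3/5, 2/5)
2. K is the midpoint of FR ⇒ K = (3/10, 1/5)
3. L is the midpoint of DF ⇒ L = (4/5, 1/5)
4. X is the midpoint of RN ⇒ X = (0, 1/2)
5. E lies on line KL with KE:EL = -3:1 ⇒ E = (21/20, 1/5)
2·[DXE] = -9/40, 2·[EDK] = -3/20
[DXE]:[EDK] = -9/40:-3/20 = 3/2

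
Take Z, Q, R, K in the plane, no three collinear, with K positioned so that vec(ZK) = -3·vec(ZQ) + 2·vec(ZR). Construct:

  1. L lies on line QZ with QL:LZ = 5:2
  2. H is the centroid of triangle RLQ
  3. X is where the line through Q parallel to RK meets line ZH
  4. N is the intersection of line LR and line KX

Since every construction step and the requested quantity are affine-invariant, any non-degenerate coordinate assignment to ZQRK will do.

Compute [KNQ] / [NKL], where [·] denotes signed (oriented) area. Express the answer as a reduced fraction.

Choose coordinates Z = (0, 0), Q = (1, 0), R = (0, 1), K = (-3, 2).
1. L lies on line QZ with QL:LZ = 5:2 ⇒ L = (2/7, 0)
2. H is the centroid of triangle RLQ ⇒ H = (3/7, 1/3)
3. X is where the line through Q parallel to RK meets line ZH ⇒ X = (3/10, 7/30)
4. N is the intersection of line LR and line KX ⇒ N = (120/587, 167/587)
2·[KNQ] = 266/587, 2·[NKL] = 3173/4109
[KNQ]:[NKL] = 266/587:3173/4109 = 98/167

[KNQ]:[NKL] = 98/167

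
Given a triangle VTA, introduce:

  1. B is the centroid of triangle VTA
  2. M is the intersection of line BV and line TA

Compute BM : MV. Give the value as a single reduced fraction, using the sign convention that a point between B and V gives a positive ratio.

Set V = (0, 0), T = (1, 0), A = (0, 1); any affine frame gives the same invariant.
1. B is the centroid of triangle VTA ⇒ B = (1/3, 1/3)
2. M is the intersection of line BV and line TA ⇒ M = (1/2, 1/2)
M = B + t·(V−B) with t = -1/2, so BM:MV = t:(1−t) = -1/2:3/2

BM:MV = -1/3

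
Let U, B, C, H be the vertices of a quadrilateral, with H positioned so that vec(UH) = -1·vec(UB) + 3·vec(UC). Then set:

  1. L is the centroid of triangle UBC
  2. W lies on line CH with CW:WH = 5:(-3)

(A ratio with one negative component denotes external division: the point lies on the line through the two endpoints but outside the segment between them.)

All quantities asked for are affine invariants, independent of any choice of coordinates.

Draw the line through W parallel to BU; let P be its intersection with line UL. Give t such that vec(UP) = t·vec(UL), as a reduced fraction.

Assign U = (0, 0), B = (1, 0), C = (0, 1), H = (-1, 3) — the answer is frame-independent, so this choice is without loss of generality.
1. L is the centroid of triangle UBC ⇒ L = (1/3, 1/3)
2. W lies on line CH with CW:WH = 5:(-3) ⇒ W = (-5/2, 6)
through W parallel to BU: direction (-1, 0); meets UL at P = (6, 6)
P = U + t·(L−U) with t = 18

t = 18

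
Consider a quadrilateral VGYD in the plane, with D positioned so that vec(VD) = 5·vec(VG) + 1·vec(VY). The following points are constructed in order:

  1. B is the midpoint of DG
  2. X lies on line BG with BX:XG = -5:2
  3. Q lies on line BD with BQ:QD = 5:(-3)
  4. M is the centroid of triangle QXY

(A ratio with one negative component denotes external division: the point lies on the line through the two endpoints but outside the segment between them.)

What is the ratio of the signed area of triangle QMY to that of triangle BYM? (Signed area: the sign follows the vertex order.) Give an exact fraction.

[QMY]:[BYM] = 5

Assign V = (0, 0), G = (1, 0), Y = (0, 1), D = (5, 1) — the answer is frame-independent, so this choice is without loss of generality.
1. B is the midpoint of DG ⇒ B = (3, 1/2)
2. X lies on line BG with BX:XG = -5:2 ⇒ X = (-1/3, -1/3)
3. Q lies on line BD with BQ:QD = 5:(-3) ⇒ Q = (8, 7/4)
4. M is the centroid of triangle QXY ⇒ M = (23/9, 29/36)
2·[QMY] = -125/36, 2·[BYM] = -25/36
[QMY]:[BYM] = -125/36:-25/36 = 5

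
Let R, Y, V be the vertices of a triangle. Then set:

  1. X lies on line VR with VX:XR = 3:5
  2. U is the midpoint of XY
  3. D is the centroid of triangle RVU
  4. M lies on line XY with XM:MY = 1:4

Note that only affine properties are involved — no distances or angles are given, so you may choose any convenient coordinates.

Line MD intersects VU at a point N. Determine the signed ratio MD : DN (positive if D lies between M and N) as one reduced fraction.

MD:DN = -13/40

Set R = (0, 0), Y = (1, 0), V = (0, 1); any affine frame gives the same invariant.
1. X lies on line VR with VX:XR = 3:5 ⇒ X = (0, 5/8)
2. U is the midpoint of XY ⇒ U = (1/2, 5/16)
3. D is the centroid of triangle RVU ⇒ D = (1/6, 7/16)
4. M lies on line XY with XM:MY = 1:4 ⇒ M = (1/5, 1/2)
line MD meets VU at N = (7/26, 131/208)
D = M + t·(N−M) with t = -13/27, so MD:DN = -13/27:40/27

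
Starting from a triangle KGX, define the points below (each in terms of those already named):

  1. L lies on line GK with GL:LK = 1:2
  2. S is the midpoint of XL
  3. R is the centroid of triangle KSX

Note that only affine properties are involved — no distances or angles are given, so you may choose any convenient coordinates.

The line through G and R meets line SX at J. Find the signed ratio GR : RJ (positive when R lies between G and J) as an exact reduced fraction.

Set K = (0, 0), G = (1, 0), X = (0, 1); any affine frame gives the same invariant.
1. L lies on line GK with GL:LK = 1:2 ⇒ L = (2/3, 0)
2. S is the midpoint of XL ⇒ S = (1/3, 1/2)
3. R is the centroid of triangle KSX ⇒ R = (1/9, 1/2)
line GR meets SX at J = (7/15, 3/10)
R = G + t·(J−G) with t = 5/3, so GR:RJ = 5/3:-2/3

GR:RJ = -5/2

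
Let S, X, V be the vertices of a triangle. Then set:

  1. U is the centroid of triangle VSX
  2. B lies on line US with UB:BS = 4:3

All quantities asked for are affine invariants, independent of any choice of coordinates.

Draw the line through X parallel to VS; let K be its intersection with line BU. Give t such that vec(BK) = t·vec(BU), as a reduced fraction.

t = 9/2

Assign S = (0, 0), X = (1, 0), V = (0, 1) — the answer is frame-independent, so this choice is without loss of generality.
1. U is the centroid of triangle VSX ⇒ U = (1/3, 1/3)
2. B lies on line US with UB:BS = 4:3 ⇒ B = (1/7, 1/7)
through X parallel to VS: direction (0, -1); meets BU at K = (1, 1)
K = B + t·(U−B) with t = 9/2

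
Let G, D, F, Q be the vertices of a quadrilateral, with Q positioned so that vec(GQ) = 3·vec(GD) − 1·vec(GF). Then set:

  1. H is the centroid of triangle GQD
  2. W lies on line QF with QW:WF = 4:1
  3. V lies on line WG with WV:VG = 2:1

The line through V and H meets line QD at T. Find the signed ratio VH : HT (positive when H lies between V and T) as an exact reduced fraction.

VH:HT = 1/5

Work in coordinates with G = (0, 0), D = (1, 0), F = (0, 1), Q = (3, -1).
1. H is the centroid of triangle GQD ⇒ H = (4/3, -1/3)
2. W lies on line QF with QW:WF = 4:1 ⇒ W = (3/5, 3/5)
3. V lies on line WG with WV:VG = 2:1 ⇒ V = (1/5, 1/5)
line VH meets QD at T = (7, -3)
H = V + t·(T−V) with t = 1/6, so VH:HT = 1/6:5/6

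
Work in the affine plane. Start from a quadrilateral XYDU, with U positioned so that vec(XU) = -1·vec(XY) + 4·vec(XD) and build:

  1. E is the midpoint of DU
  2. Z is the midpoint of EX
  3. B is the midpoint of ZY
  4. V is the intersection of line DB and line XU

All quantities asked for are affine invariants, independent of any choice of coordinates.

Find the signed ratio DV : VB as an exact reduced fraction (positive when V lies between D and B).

DV:VB = -8/17

Work in coordinates with X = (0, 0), Y = (1, 0), D = (0, 1), U = (-1, 4).
1. E is the midpoint of DU ⇒ E = (-1/2, 5/2)
2. Z is the midpoint of EX ⇒ Z = (-1/4, 5/4)
3. B is the midpoint of ZY ⇒ B = (3/8, 5/8)
4. V is the intersection of line DB and line XU ⇒ V = (-1/3, 4/3)
V = D + t·(B−D) with t = -8/9, so DV:VB = t:(1−t) = -8/9:17/9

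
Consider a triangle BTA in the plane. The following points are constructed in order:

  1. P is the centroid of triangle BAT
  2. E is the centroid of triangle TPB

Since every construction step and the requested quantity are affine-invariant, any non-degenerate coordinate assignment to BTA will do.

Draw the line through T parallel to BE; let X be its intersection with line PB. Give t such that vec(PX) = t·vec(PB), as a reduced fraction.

Set B = (0, 0), T = (1, 0), A = (0, 1); any affine frame gives the same invariant.
1. P is the centroid of triangle BAT ⇒ P = (1/3, 1/3)
2. E is the centroid of triangle TPB ⇒ E = (4/9, 1/9)
through T parallel to BE: direction (4/9, 1/9); meets PB at X = (-1/3, -1/3)
X = P + t·(B−P) with t = 2

t = 2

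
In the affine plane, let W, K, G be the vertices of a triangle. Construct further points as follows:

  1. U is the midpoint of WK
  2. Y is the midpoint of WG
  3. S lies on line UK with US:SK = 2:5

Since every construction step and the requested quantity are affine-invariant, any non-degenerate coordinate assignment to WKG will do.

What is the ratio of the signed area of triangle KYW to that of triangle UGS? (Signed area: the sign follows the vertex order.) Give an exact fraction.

Work in coordinates with W = (0, 0), K = (1, 0), G = (0, 1).
1. U is the midpoint of WK ⇒ U = (1/2, 0)
2. Y is the midpoint of WG ⇒ Y = (0, 1/2)
3. S lies on line UK with US:SK = 2:5 ⇒ S = (9/14, 0)
2·[KYW] = 1/2, 2·[UGS] = -1/7
[KYW]:[UGS] = 1/2:-1/7 = -7/2

[KYW]:[UGS] = -7/2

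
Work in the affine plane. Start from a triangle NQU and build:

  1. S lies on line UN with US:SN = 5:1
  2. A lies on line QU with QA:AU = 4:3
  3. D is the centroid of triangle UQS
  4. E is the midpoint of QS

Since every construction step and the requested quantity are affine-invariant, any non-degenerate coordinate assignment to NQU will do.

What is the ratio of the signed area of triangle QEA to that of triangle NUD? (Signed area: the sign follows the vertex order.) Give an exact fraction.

Set N = (0, 0), Q = (1, 0), U = (0, 1); any affine frame gives the same invariant.
1. S lies on line UN with US:SN = 5:1 ⇒ S = (0, 1/6)
2. A lies on line QU with QA:AU = 4:3 ⇒ A = (3/7, 4/7)
3. D is the centroid of triangle UQS ⇒ D = (1/3, 7/18)
4. E is the midpoint of QS ⇒ E = (1/2, 1/12)
2·[QEA] = -5/21, 2·[NUD] = -1/3
[QEA]:[NUD] = -5/21:-1/3 = 5/7

[QEA]:[NUD] = 5/7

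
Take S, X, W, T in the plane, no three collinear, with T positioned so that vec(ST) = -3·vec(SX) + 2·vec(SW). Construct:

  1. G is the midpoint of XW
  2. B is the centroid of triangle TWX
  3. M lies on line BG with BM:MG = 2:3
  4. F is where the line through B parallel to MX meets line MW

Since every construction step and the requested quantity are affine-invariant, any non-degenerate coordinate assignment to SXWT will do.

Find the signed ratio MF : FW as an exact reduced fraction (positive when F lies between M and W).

MF:FW = -1/4

Choose coordinates S = (0, 0), X = (1, 0), W = (0, 1), T = (-3, 2).
1. G is the midpoint of XW ⇒ G = (1/2, 1/2)
2. B is the centroid of triangle TWX ⇒ B = (-2/3, 1)
3. M lies on line BG with BM:MG = 2:3 ⇒ M = (-1/5, 4/5)
4. F is where the line through B parallel to MX meets line MW ⇒ F = (-4/15, 11/15)
F = M + t·(W−M) with t = -1/3, so MF:FW = t:(1−t) = -1/3:4/3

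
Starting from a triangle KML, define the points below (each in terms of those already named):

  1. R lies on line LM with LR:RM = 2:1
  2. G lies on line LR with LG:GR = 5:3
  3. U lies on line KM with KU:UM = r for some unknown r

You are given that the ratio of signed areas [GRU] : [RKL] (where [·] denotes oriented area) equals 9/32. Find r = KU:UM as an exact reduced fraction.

Set K = (0, 0), M = (1, 0), L = (0, 1); any affine frame gives the same invariant.
1. R lies on line LM with LR:RM = 2:1 ⇒ R = (2/3, 1/3)
2. G lies on line LR with LG:GR = 5:3 ⇒ G = (5/12, 7/12)
3. With KU:UM = r, write λ = r/(r+1) so U = K + λ·(M−K); U is affine-linear in λ
Every point depending on U is an affine combination of U and λ-independent points, so each such coordinate is linear in λ; the λ² term in each signed area is a multiple of (M−K)×(M−K) = 0, so 2·[GRU] and 2·[RKL] are each linear in λ. Evaluating at λ=0 and λ=1:
  2·[GRU] = 1/4·λ − 1/4,   2·[RKL] = -2/3
So [GRU]:[RKL] = (1/4·λ − 1/4) / (-2/3). Setting this equal to 9/32:
  1/4·λ − 1/4 = 9/32·(-2/3)  ⇒  λ = 1/4
Then r = λ/(1−λ) = (1/4)/(3/4) = 1/3. Check: with r = 1/3, U = (1/4, 0) and [GRU]:[RKL] = 9/32 as required.

r = 1/3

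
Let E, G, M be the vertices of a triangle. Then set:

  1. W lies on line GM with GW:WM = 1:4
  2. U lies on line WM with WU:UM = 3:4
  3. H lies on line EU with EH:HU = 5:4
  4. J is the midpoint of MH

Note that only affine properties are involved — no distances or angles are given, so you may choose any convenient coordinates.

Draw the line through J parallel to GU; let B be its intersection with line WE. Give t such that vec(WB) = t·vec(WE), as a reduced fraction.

Set E = (0, 0), G = (1, 0), M = (0, 1); any affine frame gives the same invariant.
1. W lies on line GM with GW:WM = 1:4 ⇒ W = (4/5, 1/5)
2. U lies on line WM with WU:UM = 3:4 ⇒ U = (16/35, 19/35)
3. H lies on line EU with EH:HU = 5:4 ⇒ H = (16/63, 19/63)
4. J is the midpoint of MH ⇒ J = (8/63, 41/63)
through J parallel to GU: direction (-19/35, 19/35); meets WE at B = (28/45, 7/45)
B = W + t·(E−W) with t = 2/9

t = 2/9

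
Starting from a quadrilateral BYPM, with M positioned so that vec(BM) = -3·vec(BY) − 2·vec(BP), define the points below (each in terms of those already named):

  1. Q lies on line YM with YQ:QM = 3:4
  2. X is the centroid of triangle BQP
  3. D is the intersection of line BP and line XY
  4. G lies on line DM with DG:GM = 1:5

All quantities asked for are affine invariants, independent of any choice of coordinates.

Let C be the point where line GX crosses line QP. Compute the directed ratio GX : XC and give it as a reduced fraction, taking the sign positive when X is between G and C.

GX:XC = -259/260

Set B = (0, 0), Y = (1, 0), P = (0, 1), M = (-3, -2); any affine frame gives the same invariant.
1. Q lies on line YM with YQ:QM = 3:4 ⇒ Q = (-5/7, -6/7)
2. X is the centroid of triangle BQP ⇒ X = (-5/21, 1/21)
3. D is the intersection of line BP and line XY ⇒ D = (0, 1/26)
4. G lies on line DM with DG:GM = 1:5 ⇒ G = (-1/2, -47/156)
line GX meets QP at C = (-2725/5439, -1646/5439)
X = G + t·(C−G) with t = -259, so GX:XC = -259:260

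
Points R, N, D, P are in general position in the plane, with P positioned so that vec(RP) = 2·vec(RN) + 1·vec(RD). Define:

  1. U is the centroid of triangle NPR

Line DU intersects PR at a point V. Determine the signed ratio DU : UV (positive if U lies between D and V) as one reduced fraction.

Assign R = (0, 0), N = (1, 0), D = (0, 1), P = (2, 1) — the answer is frame-independent, so this choice is without loss of generality.
1. U is the centroid of triangle NPR ⇒ U = (1, 1/3)
line DU meets PR at V = (6/7, 3/7)
U = D + t·(V−D) with t = 7/6, so DU:UV = 7/6:-1/6

DU:UV = -7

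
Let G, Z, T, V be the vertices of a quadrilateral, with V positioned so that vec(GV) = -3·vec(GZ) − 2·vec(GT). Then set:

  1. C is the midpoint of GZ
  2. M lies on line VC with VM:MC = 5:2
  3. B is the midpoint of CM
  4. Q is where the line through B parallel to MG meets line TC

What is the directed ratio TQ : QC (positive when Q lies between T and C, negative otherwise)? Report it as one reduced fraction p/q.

TQ:QC = 9/2

Assign G = (0, 0), Z = (1, 0), T = (0, 1), V = (-3, -2) — the answer is frame-independent, so this choice is without loss of generality.
1. C is the midpoint of GZ ⇒ C = (1/2, 0)
2. M lies on line VC with VM:MC = 5:2 ⇒ M = (-1/2, -4/7)
3. B is the midpoint of CM ⇒ B = (0, -2/7)
4. Q is where the line through B parallel to MG meets line TC ⇒ Q = (9/22, 2/11)
Q = T + t·(C−T) with t = 9/11, so TQ:QC = t:(1−t) = 9/11:2/11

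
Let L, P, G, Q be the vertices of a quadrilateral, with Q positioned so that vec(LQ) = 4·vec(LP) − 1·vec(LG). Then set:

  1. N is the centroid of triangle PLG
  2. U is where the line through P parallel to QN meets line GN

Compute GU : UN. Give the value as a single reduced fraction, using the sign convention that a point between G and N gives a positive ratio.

Set L = (0, 0), P = (1, 0), G = (0, 1), Q = (4, -1); any affine frame gives the same invariant.
1. N is the centroid of triangle PLG ⇒ N = (1/3, 1/3)
2. U is where the line through P parallel to QN meets line GN ⇒ U = (7/18, 2/9)
U = G + t·(N−G) with t = 7/6, so GU:UN = t:(1−t) = 7/6:-1/6

GU:UN = -7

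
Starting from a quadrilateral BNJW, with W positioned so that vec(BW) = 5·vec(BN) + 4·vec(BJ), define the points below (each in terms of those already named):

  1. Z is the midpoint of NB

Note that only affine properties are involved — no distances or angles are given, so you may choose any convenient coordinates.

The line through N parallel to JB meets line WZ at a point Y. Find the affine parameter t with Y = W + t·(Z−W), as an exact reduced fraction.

Assign B = (0, 0), N = (1, 0), J = (0, 1), W = (5, 4) — the answer is frame-independent, so this choice is without loss of generality.
1. Z is the midpoint of NB ⇒ Z = (1/2, 0)
through N parallel to JB: direction (0, -1); meets WZ at Y = (1, 4/9)
Y = W + t·(Z−W) with t = 8/9

t = 8/9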